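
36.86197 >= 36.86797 False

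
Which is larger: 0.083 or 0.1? 0.1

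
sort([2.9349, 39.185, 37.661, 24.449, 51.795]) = [2.9349, 24.449, 37.661, 39.185, 51.795]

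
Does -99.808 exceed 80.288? No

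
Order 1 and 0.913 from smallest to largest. 0.913, 1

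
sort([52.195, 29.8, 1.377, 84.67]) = [1.377, 29.8, 52.195, 84.67]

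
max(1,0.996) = 1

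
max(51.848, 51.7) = 51.848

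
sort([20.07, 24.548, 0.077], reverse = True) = [24.548, 20.07, 0.077]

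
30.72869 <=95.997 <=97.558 True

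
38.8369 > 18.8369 True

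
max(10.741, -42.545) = 10.741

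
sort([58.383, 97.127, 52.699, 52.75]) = [52.699, 52.75, 58.383, 97.127]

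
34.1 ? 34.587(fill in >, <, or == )<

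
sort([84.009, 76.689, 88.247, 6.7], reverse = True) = [88.247, 84.009, 76.689, 6.7]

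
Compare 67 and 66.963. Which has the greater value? 67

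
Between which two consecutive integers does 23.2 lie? 23 and 24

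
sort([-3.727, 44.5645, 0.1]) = [-3.727, 0.1, 44.5645]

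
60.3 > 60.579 False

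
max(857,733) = 857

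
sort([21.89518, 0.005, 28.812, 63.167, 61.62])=[0.005, 21.89518, 28.812, 61.62, 63.167]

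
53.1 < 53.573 True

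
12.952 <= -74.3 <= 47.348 False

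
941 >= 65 True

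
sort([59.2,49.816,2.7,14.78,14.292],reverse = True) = [59.2,49.816,14.78,14.292,2.7]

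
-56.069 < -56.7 False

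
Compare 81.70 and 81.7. They are equal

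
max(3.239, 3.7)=3.7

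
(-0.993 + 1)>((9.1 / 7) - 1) False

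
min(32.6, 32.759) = 32.6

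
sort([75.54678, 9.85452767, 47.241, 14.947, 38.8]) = [9.85452767, 14.947, 38.8, 47.241, 75.54678]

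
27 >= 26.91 True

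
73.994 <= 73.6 False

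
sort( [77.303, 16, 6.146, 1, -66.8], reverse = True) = [77.303, 16, 6.146, 1, -66.8]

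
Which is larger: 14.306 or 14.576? 14.576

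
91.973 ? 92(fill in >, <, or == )<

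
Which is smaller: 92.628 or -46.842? -46.842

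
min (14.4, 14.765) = 14.4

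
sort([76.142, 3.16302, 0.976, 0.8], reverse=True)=[76.142, 3.16302, 0.976, 0.8]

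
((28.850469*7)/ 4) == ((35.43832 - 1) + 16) False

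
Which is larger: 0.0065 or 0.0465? 0.0465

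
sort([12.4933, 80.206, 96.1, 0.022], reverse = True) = [96.1, 80.206, 12.4933, 0.022]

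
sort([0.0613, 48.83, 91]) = [0.0613, 48.83, 91]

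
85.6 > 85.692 False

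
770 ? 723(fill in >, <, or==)>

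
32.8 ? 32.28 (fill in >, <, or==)>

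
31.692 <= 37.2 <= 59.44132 True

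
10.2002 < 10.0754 False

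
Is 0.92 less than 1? Yes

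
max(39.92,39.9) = 39.92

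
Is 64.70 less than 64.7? No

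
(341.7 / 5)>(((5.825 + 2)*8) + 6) False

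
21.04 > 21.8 False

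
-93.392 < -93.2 True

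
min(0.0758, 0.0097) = 0.0097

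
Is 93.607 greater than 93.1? Yes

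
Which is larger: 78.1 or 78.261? 78.261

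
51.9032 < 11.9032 False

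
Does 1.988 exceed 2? No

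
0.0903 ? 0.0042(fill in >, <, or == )>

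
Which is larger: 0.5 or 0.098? 0.5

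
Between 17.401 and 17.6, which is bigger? 17.6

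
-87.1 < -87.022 True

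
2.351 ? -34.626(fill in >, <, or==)>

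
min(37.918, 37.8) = 37.8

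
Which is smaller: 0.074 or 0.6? 0.074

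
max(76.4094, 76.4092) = 76.4094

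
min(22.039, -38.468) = -38.468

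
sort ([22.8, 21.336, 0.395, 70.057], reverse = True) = [70.057, 22.8, 21.336, 0.395]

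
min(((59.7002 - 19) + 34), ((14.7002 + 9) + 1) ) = 24.7002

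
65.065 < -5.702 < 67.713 False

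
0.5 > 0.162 True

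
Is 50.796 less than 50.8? Yes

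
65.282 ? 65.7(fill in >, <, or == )<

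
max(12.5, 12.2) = 12.5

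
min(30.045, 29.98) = 29.98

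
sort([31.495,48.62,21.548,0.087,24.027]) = [0.087,21.548,24.027,31.495,48.62]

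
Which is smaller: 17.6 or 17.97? 17.6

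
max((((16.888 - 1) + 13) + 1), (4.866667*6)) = 29.888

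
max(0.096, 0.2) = 0.2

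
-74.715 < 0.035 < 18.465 True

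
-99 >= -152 True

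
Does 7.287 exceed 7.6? No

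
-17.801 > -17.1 False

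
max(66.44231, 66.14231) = 66.44231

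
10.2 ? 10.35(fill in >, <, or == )<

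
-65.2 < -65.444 False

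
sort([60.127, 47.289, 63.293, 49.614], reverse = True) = [63.293, 60.127, 49.614, 47.289]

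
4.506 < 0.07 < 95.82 False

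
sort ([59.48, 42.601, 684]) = [42.601, 59.48, 684]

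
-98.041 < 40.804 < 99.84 True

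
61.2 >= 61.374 False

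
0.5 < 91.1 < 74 False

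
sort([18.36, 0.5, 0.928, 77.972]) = [0.5, 0.928, 18.36, 77.972]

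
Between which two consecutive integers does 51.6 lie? 51 and 52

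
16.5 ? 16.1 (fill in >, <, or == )>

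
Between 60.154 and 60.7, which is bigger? 60.7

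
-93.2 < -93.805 False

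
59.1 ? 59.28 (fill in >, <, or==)<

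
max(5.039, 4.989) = 5.039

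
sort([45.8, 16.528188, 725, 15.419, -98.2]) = [-98.2, 15.419, 16.528188, 45.8, 725]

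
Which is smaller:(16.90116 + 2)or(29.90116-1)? (16.90116 + 2)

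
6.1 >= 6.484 False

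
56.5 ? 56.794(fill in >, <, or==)<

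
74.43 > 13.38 True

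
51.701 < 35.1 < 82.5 False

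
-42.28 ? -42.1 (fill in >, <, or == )<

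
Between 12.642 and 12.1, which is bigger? 12.642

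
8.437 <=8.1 False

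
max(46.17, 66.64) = 66.64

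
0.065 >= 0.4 False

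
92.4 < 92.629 True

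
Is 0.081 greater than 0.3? No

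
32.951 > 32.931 True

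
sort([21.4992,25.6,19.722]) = [19.722,21.4992,25.6]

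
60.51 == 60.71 False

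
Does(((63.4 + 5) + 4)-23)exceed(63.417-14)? No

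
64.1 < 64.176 True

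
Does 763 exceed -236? Yes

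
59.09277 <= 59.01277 False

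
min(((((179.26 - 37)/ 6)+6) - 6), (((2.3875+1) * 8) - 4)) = 23.1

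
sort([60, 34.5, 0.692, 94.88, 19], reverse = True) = [94.88, 60, 34.5, 19, 0.692]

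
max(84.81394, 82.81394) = 84.81394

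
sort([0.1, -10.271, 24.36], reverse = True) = [24.36, 0.1, -10.271]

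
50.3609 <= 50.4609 True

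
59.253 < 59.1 False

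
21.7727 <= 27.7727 True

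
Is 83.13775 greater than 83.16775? No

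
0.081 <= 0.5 True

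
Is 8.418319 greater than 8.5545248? No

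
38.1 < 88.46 True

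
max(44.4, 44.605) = 44.605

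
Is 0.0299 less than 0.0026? No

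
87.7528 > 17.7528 True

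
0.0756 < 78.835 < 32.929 False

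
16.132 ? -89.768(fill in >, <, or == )>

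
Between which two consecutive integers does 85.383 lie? 85 and 86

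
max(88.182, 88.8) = 88.8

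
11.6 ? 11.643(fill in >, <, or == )<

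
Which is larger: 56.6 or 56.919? 56.919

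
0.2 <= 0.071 False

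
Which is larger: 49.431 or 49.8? 49.8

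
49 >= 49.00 True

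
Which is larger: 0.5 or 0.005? 0.5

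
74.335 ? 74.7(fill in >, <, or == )<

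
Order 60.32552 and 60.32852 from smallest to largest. 60.32552, 60.32852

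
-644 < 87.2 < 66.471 False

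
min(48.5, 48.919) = 48.5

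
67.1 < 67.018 False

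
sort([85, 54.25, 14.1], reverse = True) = [85, 54.25, 14.1]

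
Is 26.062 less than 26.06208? Yes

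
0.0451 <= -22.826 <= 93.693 False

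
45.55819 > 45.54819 True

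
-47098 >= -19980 False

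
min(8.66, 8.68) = 8.66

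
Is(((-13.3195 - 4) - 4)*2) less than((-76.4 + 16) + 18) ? Yes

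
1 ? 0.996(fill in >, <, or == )>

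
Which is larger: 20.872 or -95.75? 20.872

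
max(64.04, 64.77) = 64.77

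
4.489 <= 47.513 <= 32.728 False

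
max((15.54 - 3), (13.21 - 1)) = 12.54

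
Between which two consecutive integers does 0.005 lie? 0 and 1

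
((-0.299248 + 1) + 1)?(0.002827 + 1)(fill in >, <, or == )>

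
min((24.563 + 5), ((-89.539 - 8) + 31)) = -66.539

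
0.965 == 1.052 False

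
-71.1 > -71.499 True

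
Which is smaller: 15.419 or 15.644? 15.419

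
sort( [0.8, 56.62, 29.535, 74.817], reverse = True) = [74.817, 56.62, 29.535, 0.8]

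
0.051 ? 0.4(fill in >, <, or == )<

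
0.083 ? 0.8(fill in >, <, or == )<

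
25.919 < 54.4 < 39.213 False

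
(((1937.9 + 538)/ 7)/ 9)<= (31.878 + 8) True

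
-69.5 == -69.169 False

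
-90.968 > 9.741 False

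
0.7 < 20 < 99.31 True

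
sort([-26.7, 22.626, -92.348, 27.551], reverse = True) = [27.551, 22.626, -26.7, -92.348]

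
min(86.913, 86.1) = 86.1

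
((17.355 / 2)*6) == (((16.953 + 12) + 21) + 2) False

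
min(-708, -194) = -708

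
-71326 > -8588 False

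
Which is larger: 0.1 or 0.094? 0.1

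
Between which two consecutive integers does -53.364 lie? -54 and -53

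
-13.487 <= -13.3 True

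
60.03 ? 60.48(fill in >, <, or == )<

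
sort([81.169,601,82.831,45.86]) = [45.86,81.169,82.831,601]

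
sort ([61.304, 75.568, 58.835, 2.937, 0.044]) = [0.044, 2.937, 58.835, 61.304, 75.568]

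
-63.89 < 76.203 True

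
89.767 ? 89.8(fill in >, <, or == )<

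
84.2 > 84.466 False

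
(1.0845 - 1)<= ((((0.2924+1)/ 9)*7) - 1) False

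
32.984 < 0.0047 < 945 False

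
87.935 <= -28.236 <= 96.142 False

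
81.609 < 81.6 False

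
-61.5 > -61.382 False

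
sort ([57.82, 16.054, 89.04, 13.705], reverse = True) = [89.04, 57.82, 16.054, 13.705]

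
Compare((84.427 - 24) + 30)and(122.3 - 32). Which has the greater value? ((84.427 - 24) + 30)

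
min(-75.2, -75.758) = -75.758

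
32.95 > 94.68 False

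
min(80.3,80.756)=80.3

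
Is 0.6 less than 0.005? No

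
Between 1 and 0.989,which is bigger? 1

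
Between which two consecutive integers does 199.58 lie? 199 and 200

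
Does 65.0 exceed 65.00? No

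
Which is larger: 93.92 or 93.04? 93.92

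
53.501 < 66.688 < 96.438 True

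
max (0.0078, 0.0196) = 0.0196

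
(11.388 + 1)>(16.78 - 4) False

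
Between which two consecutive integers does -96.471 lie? -97 and -96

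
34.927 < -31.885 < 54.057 False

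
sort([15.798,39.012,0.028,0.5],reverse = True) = [39.012,15.798,0.5,0.028]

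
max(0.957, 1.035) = 1.035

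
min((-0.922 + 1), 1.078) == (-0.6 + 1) False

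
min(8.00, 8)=8.00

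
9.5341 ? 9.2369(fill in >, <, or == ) >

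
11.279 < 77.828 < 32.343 False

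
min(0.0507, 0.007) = 0.007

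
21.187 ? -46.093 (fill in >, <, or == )>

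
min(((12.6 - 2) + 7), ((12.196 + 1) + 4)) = 17.196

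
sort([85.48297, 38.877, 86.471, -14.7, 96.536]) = [-14.7, 38.877, 85.48297, 86.471, 96.536]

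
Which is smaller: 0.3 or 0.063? 0.063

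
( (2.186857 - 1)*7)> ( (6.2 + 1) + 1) True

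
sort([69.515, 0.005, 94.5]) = [0.005, 69.515, 94.5]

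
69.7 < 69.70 False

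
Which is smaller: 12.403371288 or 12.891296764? 12.403371288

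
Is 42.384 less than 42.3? No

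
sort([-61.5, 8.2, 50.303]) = [-61.5, 8.2, 50.303]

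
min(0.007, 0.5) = 0.007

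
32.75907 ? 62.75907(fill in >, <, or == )<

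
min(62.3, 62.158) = 62.158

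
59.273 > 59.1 True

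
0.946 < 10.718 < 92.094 True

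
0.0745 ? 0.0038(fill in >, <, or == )>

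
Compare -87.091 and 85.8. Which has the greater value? 85.8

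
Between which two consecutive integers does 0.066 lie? 0 and 1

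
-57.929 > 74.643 False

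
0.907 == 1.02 False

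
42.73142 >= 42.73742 False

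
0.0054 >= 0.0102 False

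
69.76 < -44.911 False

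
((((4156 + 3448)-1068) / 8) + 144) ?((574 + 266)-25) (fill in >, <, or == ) >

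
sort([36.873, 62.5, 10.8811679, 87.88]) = [10.8811679, 36.873, 62.5, 87.88]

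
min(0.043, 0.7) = 0.043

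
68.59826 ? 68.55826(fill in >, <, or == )>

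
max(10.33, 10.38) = 10.38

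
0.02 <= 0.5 True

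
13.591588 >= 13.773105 False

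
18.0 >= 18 True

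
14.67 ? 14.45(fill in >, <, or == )>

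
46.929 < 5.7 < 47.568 False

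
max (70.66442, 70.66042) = 70.66442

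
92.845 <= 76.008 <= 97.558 False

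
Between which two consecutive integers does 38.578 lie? 38 and 39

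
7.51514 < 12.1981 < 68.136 True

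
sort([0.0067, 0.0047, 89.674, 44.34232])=[0.0047, 0.0067, 44.34232, 89.674]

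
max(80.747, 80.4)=80.747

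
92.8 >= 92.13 True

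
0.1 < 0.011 False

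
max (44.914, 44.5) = 44.914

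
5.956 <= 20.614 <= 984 True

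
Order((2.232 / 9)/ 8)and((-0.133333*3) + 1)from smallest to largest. ((2.232 / 9)/ 8), ((-0.133333*3) + 1)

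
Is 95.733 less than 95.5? No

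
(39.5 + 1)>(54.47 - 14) True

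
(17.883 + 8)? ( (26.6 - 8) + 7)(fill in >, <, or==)>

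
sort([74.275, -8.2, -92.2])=[-92.2, -8.2, 74.275]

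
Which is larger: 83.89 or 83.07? 83.89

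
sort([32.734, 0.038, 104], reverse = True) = [104, 32.734, 0.038]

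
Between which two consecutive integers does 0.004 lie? 0 and 1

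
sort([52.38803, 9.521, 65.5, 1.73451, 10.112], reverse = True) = [65.5, 52.38803, 10.112, 9.521, 1.73451]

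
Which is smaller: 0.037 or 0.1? 0.037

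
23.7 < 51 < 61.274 True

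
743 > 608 True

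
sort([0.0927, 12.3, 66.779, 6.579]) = [0.0927, 6.579, 12.3, 66.779]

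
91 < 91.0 False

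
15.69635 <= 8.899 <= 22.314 False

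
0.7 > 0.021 True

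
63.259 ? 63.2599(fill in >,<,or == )<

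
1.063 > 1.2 False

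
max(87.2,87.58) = 87.58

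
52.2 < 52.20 False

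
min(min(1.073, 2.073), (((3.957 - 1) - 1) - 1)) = 0.957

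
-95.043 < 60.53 True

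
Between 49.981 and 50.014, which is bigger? 50.014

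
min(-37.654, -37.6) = -37.654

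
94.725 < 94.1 False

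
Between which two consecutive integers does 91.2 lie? 91 and 92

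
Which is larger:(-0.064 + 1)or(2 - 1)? (2 - 1)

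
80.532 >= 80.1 True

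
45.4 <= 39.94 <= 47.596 False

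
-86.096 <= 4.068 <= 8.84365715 True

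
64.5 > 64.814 False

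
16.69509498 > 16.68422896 True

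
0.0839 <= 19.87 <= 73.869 True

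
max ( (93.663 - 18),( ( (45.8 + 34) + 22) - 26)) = 75.8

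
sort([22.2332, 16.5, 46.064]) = [16.5, 22.2332, 46.064]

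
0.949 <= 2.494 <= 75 True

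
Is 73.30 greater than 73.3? No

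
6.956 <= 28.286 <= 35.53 True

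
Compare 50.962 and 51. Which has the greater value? 51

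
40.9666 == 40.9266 False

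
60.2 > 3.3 True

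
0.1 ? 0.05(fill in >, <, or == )>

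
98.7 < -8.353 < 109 False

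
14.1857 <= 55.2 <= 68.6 True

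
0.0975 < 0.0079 False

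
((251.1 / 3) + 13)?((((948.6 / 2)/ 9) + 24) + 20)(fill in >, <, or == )==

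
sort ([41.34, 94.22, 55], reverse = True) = [94.22, 55, 41.34]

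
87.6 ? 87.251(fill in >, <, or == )>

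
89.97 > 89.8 True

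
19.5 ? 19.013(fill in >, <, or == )>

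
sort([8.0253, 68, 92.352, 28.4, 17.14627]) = [8.0253, 17.14627, 28.4, 68, 92.352]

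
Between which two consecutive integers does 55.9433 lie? 55 and 56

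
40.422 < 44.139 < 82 True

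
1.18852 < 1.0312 False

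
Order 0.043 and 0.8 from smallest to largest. 0.043, 0.8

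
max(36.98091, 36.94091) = 36.98091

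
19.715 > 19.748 False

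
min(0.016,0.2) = 0.016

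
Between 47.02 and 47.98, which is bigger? 47.98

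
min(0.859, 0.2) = 0.2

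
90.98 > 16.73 True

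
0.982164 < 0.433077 False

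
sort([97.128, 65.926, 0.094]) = [0.094, 65.926, 97.128]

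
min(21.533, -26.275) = -26.275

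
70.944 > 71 False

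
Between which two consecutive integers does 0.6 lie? 0 and 1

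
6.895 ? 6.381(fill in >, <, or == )>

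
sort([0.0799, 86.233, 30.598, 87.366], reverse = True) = [87.366, 86.233, 30.598, 0.0799]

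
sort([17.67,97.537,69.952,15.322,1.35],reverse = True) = [97.537,69.952,17.67,15.322,1.35]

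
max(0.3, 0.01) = 0.3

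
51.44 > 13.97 True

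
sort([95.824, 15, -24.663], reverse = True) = [95.824, 15, -24.663]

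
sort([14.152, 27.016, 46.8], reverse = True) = [46.8, 27.016, 14.152]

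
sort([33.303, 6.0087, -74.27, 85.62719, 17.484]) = [-74.27, 6.0087, 17.484, 33.303, 85.62719]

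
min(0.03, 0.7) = 0.03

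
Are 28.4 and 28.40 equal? Yes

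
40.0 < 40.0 False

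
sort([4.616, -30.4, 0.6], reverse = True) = [4.616, 0.6, -30.4]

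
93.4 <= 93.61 True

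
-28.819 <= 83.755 True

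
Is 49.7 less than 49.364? No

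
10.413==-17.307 False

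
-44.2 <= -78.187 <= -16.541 False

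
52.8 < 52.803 True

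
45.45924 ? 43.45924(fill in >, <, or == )>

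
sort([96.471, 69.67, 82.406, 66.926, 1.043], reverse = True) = [96.471, 82.406, 69.67, 66.926, 1.043]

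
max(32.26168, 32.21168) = 32.26168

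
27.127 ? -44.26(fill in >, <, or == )>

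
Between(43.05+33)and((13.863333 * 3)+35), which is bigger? ((13.863333 * 3)+35)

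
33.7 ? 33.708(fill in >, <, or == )<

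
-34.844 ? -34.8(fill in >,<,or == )<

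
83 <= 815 True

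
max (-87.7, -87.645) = -87.645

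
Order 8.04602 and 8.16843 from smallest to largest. 8.04602,8.16843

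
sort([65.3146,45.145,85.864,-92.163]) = [-92.163,45.145,65.3146,85.864]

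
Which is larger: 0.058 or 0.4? 0.4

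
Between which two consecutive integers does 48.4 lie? 48 and 49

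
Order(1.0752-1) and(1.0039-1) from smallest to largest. (1.0039-1), (1.0752-1)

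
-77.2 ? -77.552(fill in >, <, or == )>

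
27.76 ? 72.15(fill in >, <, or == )<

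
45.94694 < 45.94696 True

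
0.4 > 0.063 True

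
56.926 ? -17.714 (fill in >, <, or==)>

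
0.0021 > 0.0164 False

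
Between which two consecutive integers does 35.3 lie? 35 and 36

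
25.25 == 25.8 False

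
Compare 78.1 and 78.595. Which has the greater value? 78.595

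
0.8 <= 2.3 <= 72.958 True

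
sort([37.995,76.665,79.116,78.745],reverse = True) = [79.116,78.745,76.665,37.995]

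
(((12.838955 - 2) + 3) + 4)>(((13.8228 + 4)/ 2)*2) True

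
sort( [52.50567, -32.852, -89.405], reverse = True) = [52.50567, -32.852, -89.405]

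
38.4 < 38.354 False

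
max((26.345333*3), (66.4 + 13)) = 79.4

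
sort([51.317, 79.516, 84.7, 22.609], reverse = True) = [84.7, 79.516, 51.317, 22.609]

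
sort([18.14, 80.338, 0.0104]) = [0.0104, 18.14, 80.338]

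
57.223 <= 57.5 True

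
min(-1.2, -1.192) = -1.2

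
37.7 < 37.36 False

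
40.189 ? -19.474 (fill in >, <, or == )>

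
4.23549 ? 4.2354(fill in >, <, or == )>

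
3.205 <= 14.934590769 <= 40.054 True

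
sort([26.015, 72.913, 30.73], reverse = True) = [72.913, 30.73, 26.015]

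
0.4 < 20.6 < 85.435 True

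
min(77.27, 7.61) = 7.61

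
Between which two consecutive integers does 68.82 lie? 68 and 69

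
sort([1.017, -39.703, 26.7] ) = [-39.703, 1.017, 26.7]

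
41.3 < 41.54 True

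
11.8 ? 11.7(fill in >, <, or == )>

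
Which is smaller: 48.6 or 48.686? 48.6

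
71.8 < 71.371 False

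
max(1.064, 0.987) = 1.064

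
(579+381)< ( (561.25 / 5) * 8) False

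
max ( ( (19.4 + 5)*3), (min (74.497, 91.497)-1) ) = 73.497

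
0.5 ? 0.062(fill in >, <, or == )>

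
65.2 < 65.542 True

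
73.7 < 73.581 False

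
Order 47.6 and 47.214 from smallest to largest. 47.214, 47.6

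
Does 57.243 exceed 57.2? Yes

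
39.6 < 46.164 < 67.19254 True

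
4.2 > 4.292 False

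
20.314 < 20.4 True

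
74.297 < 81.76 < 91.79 True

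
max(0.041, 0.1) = 0.1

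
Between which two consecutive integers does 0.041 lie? 0 and 1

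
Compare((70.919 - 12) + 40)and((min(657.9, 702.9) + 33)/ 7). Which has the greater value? ((70.919 - 12) + 40)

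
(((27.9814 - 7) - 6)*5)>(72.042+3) False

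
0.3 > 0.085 True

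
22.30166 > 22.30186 False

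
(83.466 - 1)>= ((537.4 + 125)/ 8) False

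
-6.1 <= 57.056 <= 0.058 False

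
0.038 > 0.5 False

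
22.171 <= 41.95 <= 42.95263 True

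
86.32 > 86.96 False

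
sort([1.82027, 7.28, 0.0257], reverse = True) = [7.28, 1.82027, 0.0257]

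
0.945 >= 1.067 False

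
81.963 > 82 False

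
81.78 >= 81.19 True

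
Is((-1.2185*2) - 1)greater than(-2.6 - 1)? Yes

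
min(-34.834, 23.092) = -34.834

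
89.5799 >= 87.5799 True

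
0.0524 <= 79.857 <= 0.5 False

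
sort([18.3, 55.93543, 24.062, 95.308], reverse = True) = [95.308, 55.93543, 24.062, 18.3]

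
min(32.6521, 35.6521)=32.6521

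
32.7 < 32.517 False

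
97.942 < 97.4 False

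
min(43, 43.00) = 43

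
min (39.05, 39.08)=39.05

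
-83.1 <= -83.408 False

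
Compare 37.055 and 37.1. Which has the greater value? 37.1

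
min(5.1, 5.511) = 5.1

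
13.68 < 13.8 True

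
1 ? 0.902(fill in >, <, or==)>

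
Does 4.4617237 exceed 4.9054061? No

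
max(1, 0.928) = 1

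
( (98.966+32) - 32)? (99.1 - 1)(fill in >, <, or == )>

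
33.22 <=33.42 True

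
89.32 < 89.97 True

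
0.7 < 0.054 False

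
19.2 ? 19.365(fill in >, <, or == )<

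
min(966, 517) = 517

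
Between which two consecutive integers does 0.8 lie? 0 and 1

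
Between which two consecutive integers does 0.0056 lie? 0 and 1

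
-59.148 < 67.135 True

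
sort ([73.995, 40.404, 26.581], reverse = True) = [73.995, 40.404, 26.581]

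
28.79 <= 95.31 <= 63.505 False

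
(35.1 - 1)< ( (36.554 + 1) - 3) True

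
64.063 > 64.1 False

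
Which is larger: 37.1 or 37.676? 37.676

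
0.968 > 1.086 False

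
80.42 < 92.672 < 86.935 False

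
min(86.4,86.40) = 86.4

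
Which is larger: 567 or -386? 567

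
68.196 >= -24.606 True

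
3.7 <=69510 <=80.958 False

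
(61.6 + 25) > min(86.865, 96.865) False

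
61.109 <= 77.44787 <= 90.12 True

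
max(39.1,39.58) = 39.58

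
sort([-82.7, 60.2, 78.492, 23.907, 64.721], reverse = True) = [78.492, 64.721, 60.2, 23.907, -82.7]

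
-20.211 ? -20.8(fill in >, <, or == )>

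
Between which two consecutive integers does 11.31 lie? 11 and 12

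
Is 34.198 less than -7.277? No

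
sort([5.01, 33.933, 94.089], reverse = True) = [94.089, 33.933, 5.01]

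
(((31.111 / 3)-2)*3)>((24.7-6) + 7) False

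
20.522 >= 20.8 False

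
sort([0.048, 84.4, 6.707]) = [0.048, 6.707, 84.4]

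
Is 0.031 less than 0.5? Yes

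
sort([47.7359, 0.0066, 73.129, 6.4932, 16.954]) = [0.0066, 6.4932, 16.954, 47.7359, 73.129]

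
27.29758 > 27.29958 False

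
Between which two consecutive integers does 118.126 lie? 118 and 119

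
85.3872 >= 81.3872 True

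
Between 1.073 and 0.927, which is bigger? 1.073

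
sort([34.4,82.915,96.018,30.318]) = [30.318,34.4,82.915,96.018]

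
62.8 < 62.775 False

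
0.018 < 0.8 True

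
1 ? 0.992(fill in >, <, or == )>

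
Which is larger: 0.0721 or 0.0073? 0.0721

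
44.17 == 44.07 False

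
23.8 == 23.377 False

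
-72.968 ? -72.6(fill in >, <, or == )<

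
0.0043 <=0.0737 True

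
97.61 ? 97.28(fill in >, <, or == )>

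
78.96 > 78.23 True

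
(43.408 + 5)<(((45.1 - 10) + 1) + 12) False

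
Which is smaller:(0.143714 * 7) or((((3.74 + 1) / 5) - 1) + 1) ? ((((3.74 + 1) / 5) - 1) + 1)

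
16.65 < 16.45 False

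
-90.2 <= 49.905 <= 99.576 True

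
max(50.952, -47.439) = 50.952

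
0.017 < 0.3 True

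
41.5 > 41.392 True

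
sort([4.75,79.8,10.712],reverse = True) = [79.8,10.712,4.75]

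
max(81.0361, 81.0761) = 81.0761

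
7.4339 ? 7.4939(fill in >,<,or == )<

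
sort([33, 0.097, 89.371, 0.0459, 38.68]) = [0.0459, 0.097, 33, 38.68, 89.371]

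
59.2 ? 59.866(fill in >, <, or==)<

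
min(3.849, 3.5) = 3.5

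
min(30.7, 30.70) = 30.7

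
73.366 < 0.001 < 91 False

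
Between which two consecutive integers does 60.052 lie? 60 and 61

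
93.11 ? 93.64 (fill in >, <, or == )<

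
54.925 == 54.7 False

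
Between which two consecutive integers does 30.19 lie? 30 and 31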